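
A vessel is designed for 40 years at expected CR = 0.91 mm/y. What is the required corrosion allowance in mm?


Corrosion allowance = CR × design life
CA = 0.91 * 40 = 36.4 mm

36.4 mm


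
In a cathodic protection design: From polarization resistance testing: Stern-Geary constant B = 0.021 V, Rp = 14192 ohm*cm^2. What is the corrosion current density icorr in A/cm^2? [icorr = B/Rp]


Apply the Stern-Geary relation: icorr = B / Rp
icorr = 0.021 / 14192 = 1.48×10^-6 A/cm^2

1.48×10^-6 A/cm^2


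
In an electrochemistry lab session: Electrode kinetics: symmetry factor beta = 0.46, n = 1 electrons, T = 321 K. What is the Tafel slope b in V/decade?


Apply the Tafel slope relation: b = 2.303*R*T/(beta*n*F)
Numerator: 2.303 * 8.314 * 321 = 6146.23
Denominator: 0.46 * 1 * 96485 = 44383.1
b = 6146.23 / 44383.1 = 0.1385 V/decade

0.1385 V/decade


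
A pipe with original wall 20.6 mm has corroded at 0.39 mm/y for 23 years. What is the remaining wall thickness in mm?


Remaining wall = original − CR × time
t = 20.6 − 0.39*23 = 20.6 − 8.97 = 11.63 mm

11.63 mm


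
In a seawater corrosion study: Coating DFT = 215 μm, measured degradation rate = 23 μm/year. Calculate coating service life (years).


Service life = thickness / degradation rate
Life = 215 / 23 = 9.3 years

9.3 years


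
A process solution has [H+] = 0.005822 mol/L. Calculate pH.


pH = −log10[H+]
pH = −log10(0.005822) = 2.23

2.23


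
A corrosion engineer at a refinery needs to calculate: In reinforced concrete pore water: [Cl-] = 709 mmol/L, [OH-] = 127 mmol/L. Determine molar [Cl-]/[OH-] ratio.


Threshold parameter = [Cl-] / [OH-] (molar basis; both in mmol/L, so units cancel)
Ratio = 709 / 127 = 5.58

5.58


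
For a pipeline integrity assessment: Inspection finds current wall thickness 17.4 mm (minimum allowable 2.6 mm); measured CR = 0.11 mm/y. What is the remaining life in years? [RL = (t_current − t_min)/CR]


Apply the remaining-life relation: RL = (t_current − t_min) / CR
RL = (17.4 − 2.6) / 0.11 = 14.8 / 0.11 = 134.5 years

134.5 years


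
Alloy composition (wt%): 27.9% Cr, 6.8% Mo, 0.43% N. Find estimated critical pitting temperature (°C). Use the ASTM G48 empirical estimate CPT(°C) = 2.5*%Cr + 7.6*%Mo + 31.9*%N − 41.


Apply the ASTM G48 empirical CPT estimate: CPT(°C) = 2.5*%Cr + 7.6*%Mo + 31.9*%N − 41
2.5*27.9 = 69.75; 7.6*6.8 = 51.68; 31.9*0.43 = 13.717
CPT = 69.75 + 51.68 + 13.717 − 41 = 94.147 °C
Rounded to 0.1 °C: CPT ≈ 94.1 °C

94.1 °C


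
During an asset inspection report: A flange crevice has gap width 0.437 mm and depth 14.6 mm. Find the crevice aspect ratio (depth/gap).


Aspect ratio = depth / gap
Ratio = 14.6 / 0.437 = 33.4

33.4


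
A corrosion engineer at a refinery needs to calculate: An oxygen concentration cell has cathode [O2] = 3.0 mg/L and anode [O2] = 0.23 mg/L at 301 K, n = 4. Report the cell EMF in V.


Apply the Nernst concentration-cell relation: E = (RT/nF)*ln(C_cathode/C_anode)
RT/nF = 8.314*301/(4*96485) = 0.0064842 V
ln(3.0/0.23) = 2.56829
E = 0.0064842 * 2.56829 = 0.01665 V

0.01665 V


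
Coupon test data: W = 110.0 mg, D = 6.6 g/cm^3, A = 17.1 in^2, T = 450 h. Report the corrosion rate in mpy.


Apply the mpy weight-loss relation: CR = 534 * W / (D * A * T)
Numerator: 534 * 110.0 = 58740.0
Denominator: 6.6 * 17.1 * 450 = 50787.0
CR = 58740.0 / 50787.0 = 1.1566 mpy

1.1566 mpy


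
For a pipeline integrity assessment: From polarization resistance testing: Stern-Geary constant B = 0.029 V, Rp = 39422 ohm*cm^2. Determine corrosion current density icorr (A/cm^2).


Apply the Stern-Geary relation: icorr = B / Rp
icorr = 0.029 / 39422 = 7.356×10^-7 A/cm^2

7.356×10^-7 A/cm^2


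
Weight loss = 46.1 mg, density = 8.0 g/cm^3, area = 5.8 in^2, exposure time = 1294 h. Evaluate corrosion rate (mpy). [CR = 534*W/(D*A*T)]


Apply the mpy weight-loss relation: CR = 534 * W / (D * A * T)
Numerator: 534 * 46.1 = 24617.4
Denominator: 8.0 * 5.8 * 1294 = 60041.6
CR = 24617.4 / 60041.6 = 0.41001 mpy

0.41001 mpy


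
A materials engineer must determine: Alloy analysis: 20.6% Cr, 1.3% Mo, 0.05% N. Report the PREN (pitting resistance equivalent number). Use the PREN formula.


Apply the PREN formula: PREN = Cr + 3.3*Mo + 16*N
PREN = 20.6 + 3.3*1.3 + 16*0.05
PREN = 20.6 + 4.29 + 0.8 = 25.69

25.69


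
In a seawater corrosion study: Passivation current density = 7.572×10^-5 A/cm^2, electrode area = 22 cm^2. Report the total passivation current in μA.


I = i_pass * A, then convert A → μA (×10^6)
I = 7.572×10^-5 * 22 * 10^6 = 1665.84 μA

1665.84 μA


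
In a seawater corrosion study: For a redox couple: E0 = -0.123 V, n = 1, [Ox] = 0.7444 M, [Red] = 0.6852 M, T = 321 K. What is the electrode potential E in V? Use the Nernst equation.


Apply the Nernst equation: E = E0 + (RT/nF)*ln([Ox]/[Red])
Step 1: RT/nF = 8.314*321/(1*96485) = 0.0276602 V
Step 2: [Ox]/[Red] = 0.7444/0.6852 = 1.086398
Step 3: ln(1.086398) = 0.082868
Step 4: correction = 0.0276602 * 0.082868 = 0.0023 V
E = -0.123 + 0.0023 = -0.1207 V

-0.1207 V


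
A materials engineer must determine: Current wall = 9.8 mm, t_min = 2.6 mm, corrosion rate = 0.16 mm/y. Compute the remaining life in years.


Apply the remaining-life relation: RL = (t_current − t_min) / CR
RL = (9.8 − 2.6) / 0.16 = 7.2 / 0.16 = 45.0 years

45.0 years


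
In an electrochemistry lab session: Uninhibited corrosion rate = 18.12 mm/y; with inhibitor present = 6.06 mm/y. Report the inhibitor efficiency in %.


Apply the inhibitor-efficiency definition: IE = (CR_blank − CR_inh)/CR_blank × 100
IE = (18.12 − 6.06) / 18.12 × 100
IE = 12.06 / 18.12 × 100 = 66.6 %

66.6 %


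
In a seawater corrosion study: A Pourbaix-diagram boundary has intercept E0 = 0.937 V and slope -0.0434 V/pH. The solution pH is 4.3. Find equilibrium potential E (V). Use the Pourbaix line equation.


Apply the Pourbaix line equation: E = E0 + slope*pH
E = 0.937 + (-0.0434)*4.3 = 0.937 + (-0.18662) = 0.75038 V
Rounded to 4 decimal places: E = 0.7504 V

0.7504 V


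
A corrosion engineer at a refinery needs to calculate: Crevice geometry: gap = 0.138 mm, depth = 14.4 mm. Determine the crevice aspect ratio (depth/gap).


Aspect ratio = depth / gap
Ratio = 14.4 / 0.138 = 104.3

104.3


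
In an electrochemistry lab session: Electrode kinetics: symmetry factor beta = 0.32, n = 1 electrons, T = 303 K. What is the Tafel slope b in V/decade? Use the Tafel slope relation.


Apply the Tafel slope relation: b = 2.303*R*T/(beta*n*F)
Numerator: 2.303 * 8.314 * 303 = 5801.58
Denominator: 0.32 * 1 * 96485 = 30875.2
b = 5801.58 / 30875.2 = 0.188 V/decade

0.188 V/decade


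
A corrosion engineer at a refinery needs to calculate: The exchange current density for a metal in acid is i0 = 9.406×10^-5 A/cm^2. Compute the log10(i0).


i0 = 9.406×10^-5 A/cm^2
log10(i0) = -4.027

-4.027


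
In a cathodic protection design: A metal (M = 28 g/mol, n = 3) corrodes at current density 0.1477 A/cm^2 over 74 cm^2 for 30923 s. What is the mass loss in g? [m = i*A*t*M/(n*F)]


Apply Faraday's law: m = i*A*t*M / (n*F)
Total charge passed Q = i*A*t = 0.1477*74*30923 = 337982.2054 C
m = Q*M/(n*F) = 337982.2054*28/(3*96485) = 32.6942 g

32.6942 g


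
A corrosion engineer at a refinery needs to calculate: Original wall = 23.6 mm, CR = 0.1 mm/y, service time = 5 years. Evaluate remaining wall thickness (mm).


Remaining wall = original − CR × time
t = 23.6 − 0.1*5 = 23.6 − 0.5 = 23.1 mm

23.1 mm


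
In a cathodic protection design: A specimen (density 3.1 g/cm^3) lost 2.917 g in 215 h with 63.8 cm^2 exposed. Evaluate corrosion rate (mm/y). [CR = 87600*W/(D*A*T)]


Apply the mm/y weight-loss relation: CR = 87600 * W / (D * A * T)
Numerator: 87600 * 2.917 = 255529.2
Denominator: 3.1 * 63.8 * 215 = 42522.7
CR = 255529.2 / 42522.7 = 6.0092 mm/y

6.0092 mm/y


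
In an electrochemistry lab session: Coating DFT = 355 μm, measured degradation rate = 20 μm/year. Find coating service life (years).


Service life = thickness / degradation rate
Life = 355 / 20 = 17.8 years

17.8 years


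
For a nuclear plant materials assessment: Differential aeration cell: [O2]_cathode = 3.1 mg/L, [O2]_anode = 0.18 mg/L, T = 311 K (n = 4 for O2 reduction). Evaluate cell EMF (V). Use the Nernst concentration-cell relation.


Apply the Nernst concentration-cell relation: E = (RT/nF)*ln(C_cathode/C_anode)
RT/nF = 8.314*311/(4*96485) = 0.00669963 V
ln(3.1/0.18) = 2.8462
E = 0.00669963 * 2.8462 = 0.01907 V

0.01907 V


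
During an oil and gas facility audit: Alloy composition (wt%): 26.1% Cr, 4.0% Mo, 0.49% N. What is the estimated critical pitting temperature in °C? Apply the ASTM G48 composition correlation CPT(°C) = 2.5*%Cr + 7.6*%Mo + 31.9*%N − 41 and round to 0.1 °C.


Apply the ASTM G48 empirical CPT estimate: CPT(°C) = 2.5*%Cr + 7.6*%Mo + 31.9*%N − 41
2.5*26.1 = 65.25; 7.6*4.0 = 30.4; 31.9*0.49 = 15.631
CPT = 65.25 + 30.4 + 15.631 − 41 = 70.281 °C
Rounded to 0.1 °C: CPT ≈ 70.3 °C

70.3 °C


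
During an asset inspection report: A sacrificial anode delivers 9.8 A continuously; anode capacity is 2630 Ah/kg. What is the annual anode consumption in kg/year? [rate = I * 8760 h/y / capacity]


Annual consumption = current * hours per year / capacity
Rate = 9.8 * 8760 / 2630 = 32.6 kg/year

32.6 kg/year


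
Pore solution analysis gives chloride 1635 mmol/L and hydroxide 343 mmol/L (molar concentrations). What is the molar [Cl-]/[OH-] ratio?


Threshold parameter = [Cl-] / [OH-] (molar basis; both in mmol/L, so units cancel)
Ratio = 1635 / 343 = 4.77

4.77


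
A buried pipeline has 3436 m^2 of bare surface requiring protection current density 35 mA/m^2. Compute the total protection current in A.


I = area * current density, then convert mA → A (÷1000)
I = 3436 * 35 / 1000 = 120.26 A

120.26 A


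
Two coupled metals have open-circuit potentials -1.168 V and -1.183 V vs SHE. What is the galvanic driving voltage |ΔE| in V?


Driving voltage is the absolute potential difference.
|ΔE| = |-1.168 − (-1.183)| = 0.015 V

0.015 V


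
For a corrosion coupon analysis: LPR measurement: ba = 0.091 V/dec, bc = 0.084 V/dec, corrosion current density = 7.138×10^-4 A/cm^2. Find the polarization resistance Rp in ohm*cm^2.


Apply the Stern-Geary equation: Rp = ba*bc / (2.303*icorr*(ba+bc))
ba*bc = 0.091*0.084 = 0.007644
ba+bc = 0.175; 2.303*icorr*(ba+bc) = 2.303*7.138×10^-4*0.175 = 2.8767924×10^-4
Rp = 0.007644 / 2.8767924×10^-4 = 26.57 ohm*cm^2

26.57 ohm*cm^2


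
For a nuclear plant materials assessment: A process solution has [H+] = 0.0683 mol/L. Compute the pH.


pH = −log10[H+]
pH = −log10(0.0683) = 1.17

1.17


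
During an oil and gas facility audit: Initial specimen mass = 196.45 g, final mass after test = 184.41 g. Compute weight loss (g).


Weight loss = initial − final
WL = 196.45 − 184.41 = 12.04 g

12.04 g


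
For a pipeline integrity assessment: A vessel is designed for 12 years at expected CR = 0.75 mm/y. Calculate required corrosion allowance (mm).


Corrosion allowance = CR × design life
CA = 0.75 * 12 = 9.0 mm

9.0 mm


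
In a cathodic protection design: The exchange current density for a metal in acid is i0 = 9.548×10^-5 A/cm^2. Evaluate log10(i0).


i0 = 9.548×10^-5 A/cm^2
log10(i0) = -4.02

-4.02


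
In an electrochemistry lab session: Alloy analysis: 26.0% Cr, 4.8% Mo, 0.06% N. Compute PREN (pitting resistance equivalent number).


Apply the PREN formula: PREN = Cr + 3.3*Mo + 16*N
PREN = 26.0 + 3.3*4.8 + 16*0.06
PREN = 26.0 + 15.84 + 0.96 = 42.8

42.8


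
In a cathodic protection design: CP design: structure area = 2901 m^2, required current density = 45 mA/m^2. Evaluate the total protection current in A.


I = area * current density, then convert mA → A (÷1000)
I = 2901 * 45 / 1000 = 130.55 A

130.55 A


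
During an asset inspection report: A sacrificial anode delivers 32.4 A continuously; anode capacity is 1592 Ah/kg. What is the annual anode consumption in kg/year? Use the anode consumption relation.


Annual consumption = current * hours per year / capacity
Rate = 32.4 * 8760 / 1592 = 178.3 kg/year

178.3 kg/year


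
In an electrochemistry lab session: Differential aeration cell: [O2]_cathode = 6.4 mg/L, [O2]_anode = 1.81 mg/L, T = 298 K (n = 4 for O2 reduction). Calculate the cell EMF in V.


Apply the Nernst concentration-cell relation: E = (RT/nF)*ln(C_cathode/C_anode)
RT/nF = 8.314*298/(4*96485) = 0.00641958 V
ln(6.4/1.81) = 1.26297
E = 0.00641958 * 1.26297 = 0.00811 V

0.00811 V


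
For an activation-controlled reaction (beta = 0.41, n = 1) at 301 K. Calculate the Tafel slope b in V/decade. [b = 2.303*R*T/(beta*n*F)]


Apply the Tafel slope relation: b = 2.303*R*T/(beta*n*F)
Numerator: 2.303 * 8.314 * 301 = 5763.29
Denominator: 0.41 * 1 * 96485 = 39558.85
b = 5763.29 / 39558.85 = 0.146 V/decade

0.146 V/decade


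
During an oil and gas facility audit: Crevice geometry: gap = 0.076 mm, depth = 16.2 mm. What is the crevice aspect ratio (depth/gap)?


Aspect ratio = depth / gap
Ratio = 16.2 / 0.076 = 213.2

213.2


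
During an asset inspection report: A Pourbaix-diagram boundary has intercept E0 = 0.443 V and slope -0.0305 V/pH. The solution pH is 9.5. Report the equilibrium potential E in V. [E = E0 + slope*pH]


Apply the Pourbaix line equation: E = E0 + slope*pH
E = 0.443 + (-0.0305)*9.5 = 0.443 + (-0.28975) = 0.15325 V
Rounded to 3 decimal places: E = 0.153 V

0.153 V


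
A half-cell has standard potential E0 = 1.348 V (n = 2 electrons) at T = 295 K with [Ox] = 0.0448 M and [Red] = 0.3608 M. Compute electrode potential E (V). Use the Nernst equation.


Apply the Nernst equation: E = E0 + (RT/nF)*ln([Ox]/[Red])
Step 1: RT/nF = 8.314*295/(2*96485) = 0.0127099 V
Step 2: [Ox]/[Red] = 0.0448/0.3608 = 0.124169
Step 3: ln(0.124169) = -2.086112
Step 4: correction = 0.0127099 * -2.086112 = -0.0265 V
E = 1.348 + -0.0265 = 1.3215 V

1.3215 V


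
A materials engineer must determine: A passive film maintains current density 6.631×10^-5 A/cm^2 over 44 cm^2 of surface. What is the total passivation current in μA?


I = i_pass * A, then convert A → μA (×10^6)
I = 6.631×10^-5 * 44 * 10^6 = 2917.64 μA

2917.64 μA


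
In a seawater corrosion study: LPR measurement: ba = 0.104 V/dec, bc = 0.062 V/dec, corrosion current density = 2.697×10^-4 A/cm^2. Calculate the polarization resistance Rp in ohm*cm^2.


Apply the Stern-Geary equation: Rp = ba*bc / (2.303*icorr*(ba+bc))
ba*bc = 0.104*0.062 = 0.006448
ba+bc = 0.166; 2.303*icorr*(ba+bc) = 2.303*2.697×10^-4*0.166 = 1.0310577×10^-4
Rp = 0.006448 / 1.0310577×10^-4 = 62.5 ohm*cm^2

62.5 ohm*cm^2


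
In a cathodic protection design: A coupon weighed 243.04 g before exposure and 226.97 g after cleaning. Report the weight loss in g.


Weight loss = initial − final
WL = 243.04 − 226.97 = 16.07 g

16.07 g


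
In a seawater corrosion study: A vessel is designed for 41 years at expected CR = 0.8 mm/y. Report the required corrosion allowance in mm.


Corrosion allowance = CR × design life
CA = 0.8 * 41 = 32.8 mm

32.8 mm


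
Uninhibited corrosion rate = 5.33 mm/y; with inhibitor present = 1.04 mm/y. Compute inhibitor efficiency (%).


Apply the inhibitor-efficiency definition: IE = (CR_blank − CR_inh)/CR_blank × 100
IE = (5.33 − 1.04) / 5.33 × 100
IE = 4.29 / 5.33 × 100 = 80.5 %

80.5 %


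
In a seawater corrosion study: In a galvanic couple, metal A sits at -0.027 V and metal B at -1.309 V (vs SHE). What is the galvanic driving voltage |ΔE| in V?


Driving voltage is the absolute potential difference.
|ΔE| = |-0.027 − (-1.309)| = 1.282 V

1.282 V


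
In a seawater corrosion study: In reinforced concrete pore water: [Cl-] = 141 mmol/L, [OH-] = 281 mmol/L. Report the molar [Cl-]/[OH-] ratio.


Threshold parameter = [Cl-] / [OH-] (molar basis; both in mmol/L, so units cancel)
Ratio = 141 / 281 = 0.5

0.5


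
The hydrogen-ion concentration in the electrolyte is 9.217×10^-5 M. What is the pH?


pH = −log10[H+]
pH = −log10(9.217×10^-5) = 4.04

4.04


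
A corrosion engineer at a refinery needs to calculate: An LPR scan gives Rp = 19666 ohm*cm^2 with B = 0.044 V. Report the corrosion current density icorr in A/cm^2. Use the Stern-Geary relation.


Apply the Stern-Geary relation: icorr = B / Rp
icorr = 0.044 / 19666 = 2.237×10^-6 A/cm^2

2.237×10^-6 A/cm^2


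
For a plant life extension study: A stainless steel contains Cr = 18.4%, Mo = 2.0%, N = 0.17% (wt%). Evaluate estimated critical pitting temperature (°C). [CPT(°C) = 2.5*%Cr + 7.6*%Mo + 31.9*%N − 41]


Apply the ASTM G48 empirical CPT estimate: CPT(°C) = 2.5*%Cr + 7.6*%Mo + 31.9*%N − 41
2.5*18.4 = 46; 7.6*2.0 = 15.2; 31.9*0.17 = 5.423
CPT = 46 + 15.2 + 5.423 − 41 = 25.623 °C
Rounded to 0.1 °C: CPT ≈ 25.6 °C

25.6 °C


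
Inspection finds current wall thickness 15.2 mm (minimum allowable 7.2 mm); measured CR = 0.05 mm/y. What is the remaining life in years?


Apply the remaining-life relation: RL = (t_current − t_min) / CR
RL = (15.2 − 7.2) / 0.05 = 8.0 / 0.05 = 160.0 years

160.0 years


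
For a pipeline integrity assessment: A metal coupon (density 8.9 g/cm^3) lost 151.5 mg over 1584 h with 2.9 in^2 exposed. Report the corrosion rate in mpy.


Apply the mpy weight-loss relation: CR = 534 * W / (D * A * T)
Numerator: 534 * 151.5 = 80901.0
Denominator: 8.9 * 2.9 * 1584 = 40883.04
CR = 80901.0 / 40883.04 = 1.97884 mpy

1.97884 mpy


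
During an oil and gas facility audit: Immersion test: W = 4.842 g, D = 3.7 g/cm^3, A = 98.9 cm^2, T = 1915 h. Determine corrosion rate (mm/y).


Apply the mm/y weight-loss relation: CR = 87600 * W / (D * A * T)
Numerator: 87600 * 4.842 = 424159.2
Denominator: 3.7 * 98.9 * 1915 = 700755.95
CR = 424159.2 / 700755.95 = 0.605288 mm/y

0.605288 mm/y


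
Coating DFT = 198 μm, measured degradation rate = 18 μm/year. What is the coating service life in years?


Service life = thickness / degradation rate
Life = 198 / 18 = 11.0 years

11.0 years


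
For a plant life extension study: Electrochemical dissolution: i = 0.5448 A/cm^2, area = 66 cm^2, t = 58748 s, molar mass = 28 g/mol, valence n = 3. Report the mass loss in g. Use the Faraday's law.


Apply Faraday's law: m = i*A*t*M / (n*F)
Total charge passed Q = i*A*t = 0.5448*66*58748 = 2112390.0864 C
m = Q*M/(n*F) = 2112390.0864*28/(3*96485) = 204.339 g

204.339 g


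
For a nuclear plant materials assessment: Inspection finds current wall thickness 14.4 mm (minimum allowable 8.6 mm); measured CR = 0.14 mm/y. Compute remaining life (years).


Apply the remaining-life relation: RL = (t_current − t_min) / CR
RL = (14.4 − 8.6) / 0.14 = 5.8 / 0.14 = 41.4 years

41.4 years


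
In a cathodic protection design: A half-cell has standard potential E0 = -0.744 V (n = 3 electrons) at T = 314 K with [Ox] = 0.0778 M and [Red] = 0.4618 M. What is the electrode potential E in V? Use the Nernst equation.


Apply the Nernst equation: E = E0 + (RT/nF)*ln([Ox]/[Red])
Step 1: RT/nF = 8.314*314/(3*96485) = 0.009019 V
Step 2: [Ox]/[Red] = 0.0778/0.4618 = 0.168471
Step 3: ln(0.168471) = -1.780992
Step 4: correction = 0.009019 * -1.780992 = -0.016 V
E = -0.744 + -0.016 = -0.76 V

-0.76 V


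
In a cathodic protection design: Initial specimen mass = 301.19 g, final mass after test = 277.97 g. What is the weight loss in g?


Weight loss = initial − final
WL = 301.19 − 277.97 = 23.22 g

23.22 g


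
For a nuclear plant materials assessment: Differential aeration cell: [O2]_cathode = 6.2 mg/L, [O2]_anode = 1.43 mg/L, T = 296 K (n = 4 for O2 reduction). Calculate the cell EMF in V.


Apply the Nernst concentration-cell relation: E = (RT/nF)*ln(C_cathode/C_anode)
RT/nF = 8.314*296/(4*96485) = 0.00637649 V
ln(6.2/1.43) = 1.46687
E = 0.00637649 * 1.46687 = 0.00935 V

0.00935 V


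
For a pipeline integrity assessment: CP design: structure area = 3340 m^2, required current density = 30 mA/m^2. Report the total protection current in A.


I = area * current density, then convert mA → A (÷1000)
I = 3340 * 30 / 1000 = 100.2 A

100.2 A


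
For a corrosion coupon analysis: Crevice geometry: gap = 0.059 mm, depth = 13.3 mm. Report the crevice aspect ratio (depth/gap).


Aspect ratio = depth / gap
Ratio = 13.3 / 0.059 = 225.4

225.4


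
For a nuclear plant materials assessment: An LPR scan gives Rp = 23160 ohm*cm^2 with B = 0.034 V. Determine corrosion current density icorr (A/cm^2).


Apply the Stern-Geary relation: icorr = B / Rp
icorr = 0.034 / 23160 = 1.468×10^-6 A/cm^2

1.468×10^-6 A/cm^2


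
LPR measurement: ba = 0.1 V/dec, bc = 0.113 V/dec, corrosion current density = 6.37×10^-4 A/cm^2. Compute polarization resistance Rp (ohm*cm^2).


Apply the Stern-Geary equation: Rp = ba*bc / (2.303*icorr*(ba+bc))
ba*bc = 0.1*0.113 = 0.0113
ba+bc = 0.213; 2.303*icorr*(ba+bc) = 2.303*6.37×10^-4*0.213 = 3.1247334×10^-4
Rp = 0.0113 / 3.1247334×10^-4 = 36.16 ohm*cm^2

36.16 ohm*cm^2


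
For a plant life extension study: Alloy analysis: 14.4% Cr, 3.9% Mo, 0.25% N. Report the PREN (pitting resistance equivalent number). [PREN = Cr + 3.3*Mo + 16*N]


Apply the PREN formula: PREN = Cr + 3.3*Mo + 16*N
PREN = 14.4 + 3.3*3.9 + 16*0.25
PREN = 14.4 + 12.87 + 4.0 = 31.27

31.27


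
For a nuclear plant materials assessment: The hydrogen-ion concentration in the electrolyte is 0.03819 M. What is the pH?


pH = −log10[H+]
pH = −log10(0.03819) = 1.42

1.42


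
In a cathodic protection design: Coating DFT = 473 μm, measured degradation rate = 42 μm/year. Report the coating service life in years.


Service life = thickness / degradation rate
Life = 473 / 42 = 11.3 years

11.3 years


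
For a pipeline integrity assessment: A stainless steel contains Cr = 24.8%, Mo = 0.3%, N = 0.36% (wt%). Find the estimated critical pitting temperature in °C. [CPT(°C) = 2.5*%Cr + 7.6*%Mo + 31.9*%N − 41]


Apply the ASTM G48 empirical CPT estimate: CPT(°C) = 2.5*%Cr + 7.6*%Mo + 31.9*%N − 41
2.5*24.8 = 62; 7.6*0.3 = 2.28; 31.9*0.36 = 11.484
CPT = 62 + 2.28 + 11.484 − 41 = 34.764 °C
Rounded to 0.1 °C: CPT ≈ 34.8 °C

34.8 °C


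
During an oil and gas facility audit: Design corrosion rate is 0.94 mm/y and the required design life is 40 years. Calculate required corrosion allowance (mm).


Corrosion allowance = CR × design life
CA = 0.94 * 40 = 37.6 mm

37.6 mm


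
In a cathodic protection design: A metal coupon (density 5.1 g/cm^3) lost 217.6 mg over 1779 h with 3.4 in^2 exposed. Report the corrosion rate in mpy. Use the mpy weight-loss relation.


Apply the mpy weight-loss relation: CR = 534 * W / (D * A * T)
Numerator: 534 * 217.6 = 116198.4
Denominator: 5.1 * 3.4 * 1779 = 30847.86
CR = 116198.4 / 30847.86 = 3.767 mpy

3.767 mpy


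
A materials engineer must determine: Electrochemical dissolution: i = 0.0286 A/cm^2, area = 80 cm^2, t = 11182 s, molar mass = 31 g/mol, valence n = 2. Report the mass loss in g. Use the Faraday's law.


Apply Faraday's law: m = i*A*t*M / (n*F)
Total charge passed Q = i*A*t = 0.0286*80*11182 = 25584.416 C
m = Q*M/(n*F) = 25584.416*31/(2*96485) = 4.11005 g

4.11005 g


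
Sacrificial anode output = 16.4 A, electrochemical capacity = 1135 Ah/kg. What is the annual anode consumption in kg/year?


Annual consumption = current * hours per year / capacity
Rate = 16.4 * 8760 / 1135 = 126.6 kg/year

126.6 kg/year


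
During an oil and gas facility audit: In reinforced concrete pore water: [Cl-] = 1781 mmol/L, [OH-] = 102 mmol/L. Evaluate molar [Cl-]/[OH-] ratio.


Threshold parameter = [Cl-] / [OH-] (molar basis; both in mmol/L, so units cancel)
Ratio = 1781 / 102 = 17.46

17.46


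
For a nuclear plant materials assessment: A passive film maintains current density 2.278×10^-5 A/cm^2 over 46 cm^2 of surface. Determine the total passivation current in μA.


I = i_pass * A, then convert A → μA (×10^6)
I = 2.278×10^-5 * 46 * 10^6 = 1047.88 μA

1047.88 μA


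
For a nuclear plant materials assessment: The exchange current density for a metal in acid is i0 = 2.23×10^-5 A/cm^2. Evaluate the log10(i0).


i0 = 2.23×10^-5 A/cm^2
log10(i0) = -4.652

-4.652


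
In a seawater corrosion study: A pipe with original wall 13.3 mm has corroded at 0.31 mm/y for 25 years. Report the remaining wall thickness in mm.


Remaining wall = original − CR × time
t = 13.3 − 0.31*25 = 13.3 − 7.75 = 5.55 mm

5.55 mm


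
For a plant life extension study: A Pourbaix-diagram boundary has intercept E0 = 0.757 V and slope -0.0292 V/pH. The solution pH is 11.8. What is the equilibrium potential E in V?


Apply the Pourbaix line equation: E = E0 + slope*pH
E = 0.757 + (-0.0292)*11.8 = 0.757 + (-0.34456) = 0.41244 V
Rounded to 4 decimal places: E = 0.4124 V

0.4124 V


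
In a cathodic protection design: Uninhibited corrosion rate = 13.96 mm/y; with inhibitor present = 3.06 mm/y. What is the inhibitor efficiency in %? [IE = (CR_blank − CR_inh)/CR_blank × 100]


Apply the inhibitor-efficiency definition: IE = (CR_blank − CR_inh)/CR_blank × 100
IE = (13.96 − 3.06) / 13.96 × 100
IE = 10.9 / 13.96 × 100 = 78.1 %

78.1 %


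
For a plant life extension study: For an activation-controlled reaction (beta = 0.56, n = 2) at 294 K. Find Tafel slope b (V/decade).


Apply the Tafel slope relation: b = 2.303*R*T/(beta*n*F)
Numerator: 2.303 * 8.314 * 294 = 5629.26
Denominator: 0.56 * 2 * 96485 = 108063.2
b = 5629.26 / 108063.2 = 0.052 V/decade

0.052 V/decade


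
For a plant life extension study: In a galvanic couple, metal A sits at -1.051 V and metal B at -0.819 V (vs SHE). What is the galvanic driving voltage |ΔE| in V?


Driving voltage is the absolute potential difference.
|ΔE| = |-1.051 − (-0.819)| = 0.232 V

0.232 V


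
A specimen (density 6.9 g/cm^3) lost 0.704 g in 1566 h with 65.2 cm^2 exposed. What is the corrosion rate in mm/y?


Apply the mm/y weight-loss relation: CR = 87600 * W / (D * A * T)
Numerator: 87600 * 0.704 = 61670.4
Denominator: 6.9 * 65.2 * 1566 = 704512.08
CR = 61670.4 / 704512.08 = 0.087536 mm/y

0.087536 mm/y


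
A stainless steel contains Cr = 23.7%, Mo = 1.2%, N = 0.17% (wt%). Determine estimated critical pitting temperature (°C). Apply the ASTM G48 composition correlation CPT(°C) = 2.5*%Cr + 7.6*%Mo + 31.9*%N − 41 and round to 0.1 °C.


Apply the ASTM G48 empirical CPT estimate: CPT(°C) = 2.5*%Cr + 7.6*%Mo + 31.9*%N − 41
2.5*23.7 = 59.25; 7.6*1.2 = 9.12; 31.9*0.17 = 5.423
CPT = 59.25 + 9.12 + 5.423 − 41 = 32.793 °C
Rounded to 0.1 °C: CPT ≈ 32.8 °C

32.8 °C


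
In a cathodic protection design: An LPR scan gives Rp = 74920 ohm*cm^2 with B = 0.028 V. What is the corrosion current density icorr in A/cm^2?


Apply the Stern-Geary relation: icorr = B / Rp
icorr = 0.028 / 74920 = 3.737×10^-7 A/cm^2

3.737×10^-7 A/cm^2


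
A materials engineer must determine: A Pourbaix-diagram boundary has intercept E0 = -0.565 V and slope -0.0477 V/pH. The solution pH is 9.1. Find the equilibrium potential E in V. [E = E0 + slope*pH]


Apply the Pourbaix line equation: E = E0 + slope*pH
E = -0.565 + (-0.0477)*9.1 = -0.565 + (-0.43407) = -0.99907 V
Rounded to 4 decimal places: E = -0.9991 V

-0.9991 V


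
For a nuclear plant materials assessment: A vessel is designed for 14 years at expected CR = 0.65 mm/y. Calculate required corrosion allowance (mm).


Corrosion allowance = CR × design life
CA = 0.65 * 14 = 9.1 mm

9.1 mm


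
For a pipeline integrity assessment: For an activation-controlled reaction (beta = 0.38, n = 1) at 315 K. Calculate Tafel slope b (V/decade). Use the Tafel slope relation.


Apply the Tafel slope relation: b = 2.303*R*T/(beta*n*F)
Numerator: 2.303 * 8.314 * 315 = 6031.35
Denominator: 0.38 * 1 * 96485 = 36664.3
b = 6031.35 / 36664.3 = 0.1645 V/decade

0.1645 V/decade


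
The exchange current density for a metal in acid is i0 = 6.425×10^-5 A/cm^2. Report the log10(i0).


i0 = 6.425×10^-5 A/cm^2
log10(i0) = -4.192

-4.192


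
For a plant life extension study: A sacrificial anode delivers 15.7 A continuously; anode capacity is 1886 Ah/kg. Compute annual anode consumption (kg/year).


Annual consumption = current * hours per year / capacity
Rate = 15.7 * 8760 / 1886 = 72.9 kg/year

72.9 kg/year


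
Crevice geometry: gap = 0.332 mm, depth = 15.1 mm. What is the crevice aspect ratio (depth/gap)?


Aspect ratio = depth / gap
Ratio = 15.1 / 0.332 = 45.5

45.5


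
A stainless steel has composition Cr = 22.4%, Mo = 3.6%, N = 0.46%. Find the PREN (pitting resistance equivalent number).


Apply the PREN formula: PREN = Cr + 3.3*Mo + 16*N
PREN = 22.4 + 3.3*3.6 + 16*0.46
PREN = 22.4 + 11.88 + 7.36 = 41.64

41.64


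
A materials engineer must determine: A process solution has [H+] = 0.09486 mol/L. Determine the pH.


pH = −log10[H+]
pH = −log10(0.09486) = 1.02

1.02


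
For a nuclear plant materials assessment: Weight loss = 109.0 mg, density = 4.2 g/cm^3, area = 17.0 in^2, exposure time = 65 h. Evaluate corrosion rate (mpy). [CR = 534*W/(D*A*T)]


Apply the mpy weight-loss relation: CR = 534 * W / (D * A * T)
Numerator: 534 * 109.0 = 58206.0
Denominator: 4.2 * 17.0 * 65 = 4641.0
CR = 58206.0 / 4641.0 = 12.542 mpy

12.542 mpy


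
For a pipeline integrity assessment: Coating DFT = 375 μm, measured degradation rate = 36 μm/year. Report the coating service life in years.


Service life = thickness / degradation rate
Life = 375 / 36 = 10.4 years

10.4 years


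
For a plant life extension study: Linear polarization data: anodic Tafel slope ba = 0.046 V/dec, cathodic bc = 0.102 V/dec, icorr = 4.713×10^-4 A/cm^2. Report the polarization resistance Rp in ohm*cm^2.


Apply the Stern-Geary equation: Rp = ba*bc / (2.303*icorr*(ba+bc))
ba*bc = 0.046*0.102 = 0.004692
ba+bc = 0.148; 2.303*icorr*(ba+bc) = 2.303*4.713×10^-4*0.148 = 1.6063978×10^-4
Rp = 0.004692 / 1.6063978×10^-4 = 29.2 ohm*cm^2

29.2 ohm*cm^2


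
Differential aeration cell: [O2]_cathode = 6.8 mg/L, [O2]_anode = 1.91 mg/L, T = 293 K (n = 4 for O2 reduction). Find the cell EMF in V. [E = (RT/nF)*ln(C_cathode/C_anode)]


Apply the Nernst concentration-cell relation: E = (RT/nF)*ln(C_cathode/C_anode)
RT/nF = 8.314*293/(4*96485) = 0.00631187 V
ln(6.8/1.91) = 1.26982
E = 0.00631187 * 1.26982 = 0.00801 V

0.00801 V


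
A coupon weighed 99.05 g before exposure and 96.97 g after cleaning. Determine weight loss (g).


Weight loss = initial − final
WL = 99.05 − 96.97 = 2.08 g

2.08 g


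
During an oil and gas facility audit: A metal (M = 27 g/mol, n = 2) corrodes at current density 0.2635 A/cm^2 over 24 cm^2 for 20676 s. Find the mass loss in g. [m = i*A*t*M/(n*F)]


Apply Faraday's law: m = i*A*t*M / (n*F)
Total charge passed Q = i*A*t = 0.2635*24*20676 = 130755.024 C
m = Q*M/(n*F) = 130755.024*27/(2*96485) = 18.295 g

18.295 g


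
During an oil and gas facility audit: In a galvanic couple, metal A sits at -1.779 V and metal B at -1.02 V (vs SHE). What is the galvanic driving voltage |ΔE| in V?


Driving voltage is the absolute potential difference.
|ΔE| = |-1.779 − (-1.02)| = 0.759 V

0.759 V


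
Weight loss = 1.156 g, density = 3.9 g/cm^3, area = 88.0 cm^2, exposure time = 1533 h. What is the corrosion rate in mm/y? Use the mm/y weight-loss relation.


Apply the mm/y weight-loss relation: CR = 87600 * W / (D * A * T)
Numerator: 87600 * 1.156 = 101265.6
Denominator: 3.9 * 88.0 * 1533 = 526125.6
CR = 101265.6 / 526125.6 = 0.19247 mm/y

0.19247 mm/y


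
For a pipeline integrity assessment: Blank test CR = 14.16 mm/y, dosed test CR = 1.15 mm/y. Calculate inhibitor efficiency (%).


Apply the inhibitor-efficiency definition: IE = (CR_blank − CR_inh)/CR_blank × 100
IE = (14.16 − 1.15) / 14.16 × 100
IE = 13.01 / 14.16 × 100 = 91.9 %

91.9 %


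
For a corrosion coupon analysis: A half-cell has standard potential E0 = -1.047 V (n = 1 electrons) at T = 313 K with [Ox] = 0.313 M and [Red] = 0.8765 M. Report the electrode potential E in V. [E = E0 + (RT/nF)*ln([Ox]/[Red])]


Apply the Nernst equation: E = E0 + (RT/nF)*ln([Ox]/[Red])
Step 1: RT/nF = 8.314*313/(1*96485) = 0.02697085 V
Step 2: [Ox]/[Red] = 0.313/0.8765 = 0.357102
Step 3: ln(0.357102) = -1.029734
Step 4: correction = 0.02697085 * -1.029734 = -0.028 V
E = -1.047 + -0.028 = -1.075 V

-1.075 V


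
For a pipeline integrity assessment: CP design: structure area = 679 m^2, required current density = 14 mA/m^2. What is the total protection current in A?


I = area * current density, then convert mA → A (÷1000)
I = 679 * 14 / 1000 = 9.51 A

9.51 A


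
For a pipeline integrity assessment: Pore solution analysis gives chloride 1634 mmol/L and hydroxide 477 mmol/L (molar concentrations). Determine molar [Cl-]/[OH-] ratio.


Threshold parameter = [Cl-] / [OH-] (molar basis; both in mmol/L, so units cancel)
Ratio = 1634 / 477 = 3.43

3.43


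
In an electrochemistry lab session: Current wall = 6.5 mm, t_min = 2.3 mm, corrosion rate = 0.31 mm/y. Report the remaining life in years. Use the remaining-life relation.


Apply the remaining-life relation: RL = (t_current − t_min) / CR
RL = (6.5 − 2.3) / 0.31 = 4.2 / 0.31 = 13.5 years

13.5 years


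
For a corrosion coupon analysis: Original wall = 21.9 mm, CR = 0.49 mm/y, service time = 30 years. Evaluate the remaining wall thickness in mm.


Remaining wall = original − CR × time
t = 21.9 − 0.49*30 = 21.9 − 14.7 = 7.2 mm

7.2 mm


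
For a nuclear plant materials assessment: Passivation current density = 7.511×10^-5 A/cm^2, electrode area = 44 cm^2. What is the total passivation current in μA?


I = i_pass * A, then convert A → μA (×10^6)
I = 7.511×10^-5 * 44 * 10^6 = 3304.84 μA

3304.84 μA


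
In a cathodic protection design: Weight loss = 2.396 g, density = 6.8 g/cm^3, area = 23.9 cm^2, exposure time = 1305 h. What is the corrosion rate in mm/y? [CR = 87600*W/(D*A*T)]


Apply the mm/y weight-loss relation: CR = 87600 * W / (D * A * T)
Numerator: 87600 * 2.396 = 209889.6
Denominator: 6.8 * 23.9 * 1305 = 212088.6
CR = 209889.6 / 212088.6 = 0.98963 mm/y

0.98963 mm/y


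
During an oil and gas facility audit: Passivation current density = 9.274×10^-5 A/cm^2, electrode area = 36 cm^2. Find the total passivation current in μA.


I = i_pass * A, then convert A → μA (×10^6)
I = 9.274×10^-5 * 36 * 10^6 = 3338.64 μA

3338.64 μA


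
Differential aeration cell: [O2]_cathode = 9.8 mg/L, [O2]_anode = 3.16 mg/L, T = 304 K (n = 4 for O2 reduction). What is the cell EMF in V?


Apply the Nernst concentration-cell relation: E = (RT/nF)*ln(C_cathode/C_anode)
RT/nF = 8.314*304/(4*96485) = 0.00654883 V
ln(9.8/3.16) = 1.13181
E = 0.00654883 * 1.13181 = 0.00741 V

0.00741 V


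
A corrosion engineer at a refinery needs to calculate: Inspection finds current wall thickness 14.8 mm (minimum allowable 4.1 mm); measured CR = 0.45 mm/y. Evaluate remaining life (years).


Apply the remaining-life relation: RL = (t_current − t_min) / CR
RL = (14.8 − 4.1) / 0.45 = 10.7 / 0.45 = 23.8 years

23.8 years


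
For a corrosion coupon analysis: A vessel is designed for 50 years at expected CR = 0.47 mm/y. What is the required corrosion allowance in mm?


Corrosion allowance = CR × design life
CA = 0.47 * 50 = 23.5 mm

23.5 mm


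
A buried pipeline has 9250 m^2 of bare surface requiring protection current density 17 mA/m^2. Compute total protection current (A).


I = area * current density, then convert mA → A (÷1000)
I = 9250 * 17 / 1000 = 157.25 A

157.25 A


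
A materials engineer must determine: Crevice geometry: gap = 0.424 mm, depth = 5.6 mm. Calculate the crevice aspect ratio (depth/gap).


Aspect ratio = depth / gap
Ratio = 5.6 / 0.424 = 13.2

13.2


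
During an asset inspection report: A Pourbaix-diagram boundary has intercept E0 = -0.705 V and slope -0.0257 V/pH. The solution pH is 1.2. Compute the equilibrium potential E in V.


Apply the Pourbaix line equation: E = E0 + slope*pH
E = -0.705 + (-0.0257)*1.2 = -0.705 + (-0.03084) = -0.73584 V
Rounded to 4 decimal places: E = -0.7358 V

-0.7358 V


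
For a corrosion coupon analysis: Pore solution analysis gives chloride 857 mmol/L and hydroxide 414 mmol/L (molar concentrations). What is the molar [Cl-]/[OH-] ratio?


Threshold parameter = [Cl-] / [OH-] (molar basis; both in mmol/L, so units cancel)
Ratio = 857 / 414 = 2.07

2.07


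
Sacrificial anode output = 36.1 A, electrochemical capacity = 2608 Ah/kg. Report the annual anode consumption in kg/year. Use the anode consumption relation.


Annual consumption = current * hours per year / capacity
Rate = 36.1 * 8760 / 2608 = 121.3 kg/year

121.3 kg/year


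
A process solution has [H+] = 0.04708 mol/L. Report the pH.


pH = −log10[H+]
pH = −log10(0.04708) = 1.33

1.33


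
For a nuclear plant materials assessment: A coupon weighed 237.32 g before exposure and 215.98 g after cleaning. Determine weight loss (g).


Weight loss = initial − final
WL = 237.32 − 215.98 = 21.34 g

21.34 g


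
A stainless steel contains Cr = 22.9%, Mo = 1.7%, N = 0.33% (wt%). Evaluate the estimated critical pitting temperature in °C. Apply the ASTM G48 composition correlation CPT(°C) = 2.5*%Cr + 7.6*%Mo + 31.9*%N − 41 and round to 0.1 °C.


Apply the ASTM G48 empirical CPT estimate: CPT(°C) = 2.5*%Cr + 7.6*%Mo + 31.9*%N − 41
2.5*22.9 = 57.25; 7.6*1.7 = 12.92; 31.9*0.33 = 10.527
CPT = 57.25 + 12.92 + 10.527 − 41 = 39.697 °C
Rounded to 0.1 °C: CPT ≈ 39.7 °C

39.7 °C


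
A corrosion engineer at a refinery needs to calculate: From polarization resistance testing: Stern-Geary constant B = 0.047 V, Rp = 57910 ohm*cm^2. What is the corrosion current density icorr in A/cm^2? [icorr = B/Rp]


Apply the Stern-Geary relation: icorr = B / Rp
icorr = 0.047 / 57910 = 8.116×10^-7 A/cm^2

8.116×10^-7 A/cm^2


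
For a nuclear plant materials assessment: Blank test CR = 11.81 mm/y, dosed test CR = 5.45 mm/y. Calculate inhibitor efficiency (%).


Apply the inhibitor-efficiency definition: IE = (CR_blank − CR_inh)/CR_blank × 100
IE = (11.81 − 5.45) / 11.81 × 100
IE = 6.36 / 11.81 × 100 = 53.9 %

53.9 %


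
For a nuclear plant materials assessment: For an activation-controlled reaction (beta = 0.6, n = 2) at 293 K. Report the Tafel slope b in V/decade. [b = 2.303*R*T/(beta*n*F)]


Apply the Tafel slope relation: b = 2.303*R*T/(beta*n*F)
Numerator: 2.303 * 8.314 * 293 = 5610.11
Denominator: 0.6 * 2 * 96485 = 115782.0
b = 5610.11 / 115782.0 = 0.0485 V/decade

0.0485 V/decade


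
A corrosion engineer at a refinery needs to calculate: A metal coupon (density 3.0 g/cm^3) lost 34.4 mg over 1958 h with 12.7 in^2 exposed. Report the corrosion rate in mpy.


Apply the mpy weight-loss relation: CR = 534 * W / (D * A * T)
Numerator: 534 * 34.4 = 18369.6
Denominator: 3.0 * 12.7 * 1958 = 74599.8
CR = 18369.6 / 74599.8 = 0.2462 mpy

0.2462 mpy


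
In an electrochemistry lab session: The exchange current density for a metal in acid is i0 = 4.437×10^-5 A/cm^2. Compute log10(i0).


i0 = 4.437×10^-5 A/cm^2
log10(i0) = -4.353

-4.353


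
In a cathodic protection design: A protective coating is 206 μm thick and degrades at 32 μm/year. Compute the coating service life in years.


Service life = thickness / degradation rate
Life = 206 / 32 = 6.4 years

6.4 years


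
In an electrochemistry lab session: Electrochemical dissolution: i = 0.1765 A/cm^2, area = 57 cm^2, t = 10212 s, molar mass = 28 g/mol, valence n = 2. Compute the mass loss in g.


Apply Faraday's law: m = i*A*t*M / (n*F)
Total charge passed Q = i*A*t = 0.1765*57*10212 = 102737.826 C
m = Q*M/(n*F) = 102737.826*28/(2*96485) = 14.9073 g

14.9073 g
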